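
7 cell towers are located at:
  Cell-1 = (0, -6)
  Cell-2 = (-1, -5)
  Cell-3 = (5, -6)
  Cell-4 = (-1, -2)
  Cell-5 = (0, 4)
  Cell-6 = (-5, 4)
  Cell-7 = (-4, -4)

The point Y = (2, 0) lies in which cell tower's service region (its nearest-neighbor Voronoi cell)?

Cell-4

Since √ is increasing, it suffices to compare squared distances:
d²(Y, Cell-1) = (2−0)² + (0−(-6))² = 4 + 36 = 40
d²(Y, Cell-2) = (2−(-1))² + (0−(-5))² = 9 + 25 = 34
d²(Y, Cell-3) = (2−5)² + (0−(-6))² = 9 + 36 = 45
d²(Y, Cell-4) = (2−(-1))² + (0−(-2))² = 9 + 4 = 13
d²(Y, Cell-5) = (2−0)² + (0−4)² = 4 + 16 = 20
d²(Y, Cell-6) = (2−(-5))² + (0−4)² = 49 + 16 = 65
d²(Y, Cell-7) = (2−(-4))² + (0−(-4))² = 36 + 16 = 52
The smallest is to Cell-4, so Y lies in the Voronoi region of Cell-4.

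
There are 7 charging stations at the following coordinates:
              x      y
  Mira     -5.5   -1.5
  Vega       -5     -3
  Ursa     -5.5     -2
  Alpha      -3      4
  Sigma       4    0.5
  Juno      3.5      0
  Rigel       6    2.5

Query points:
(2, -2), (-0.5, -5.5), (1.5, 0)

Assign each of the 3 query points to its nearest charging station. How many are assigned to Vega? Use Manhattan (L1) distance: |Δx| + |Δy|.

(2, -2) — d to each: Mira:8, Vega:8, Ursa:7.5, Alpha:11, Sigma:4.5, Juno:3.5, Rigel:8.5 → nearest is Juno
(-0.5, -5.5) — d to each: Mira:9, Vega:7, Ursa:8.5, Alpha:12, Sigma:10.5, Juno:9.5, Rigel:14.5 → nearest is Vega
(1.5, 0) — d to each: Mira:8.5, Vega:9.5, Ursa:9, Alpha:8.5, Sigma:3, Juno:2, Rigel:7 → nearest is Juno
1 of the 3 points has Vega as nearest.

1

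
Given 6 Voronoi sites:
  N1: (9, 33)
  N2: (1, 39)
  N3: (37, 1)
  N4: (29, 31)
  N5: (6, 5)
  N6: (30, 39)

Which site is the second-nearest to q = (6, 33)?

Since √ is increasing, it suffices to compare squared distances:
|qN1|² = (6−9)² + (33−33)² = 9 + 0 = 9
|qN2|² = (6−1)² + (33−39)² = 25 + 36 = 61
|qN3|² = (6−37)² + (33−1)² = 961 + 1024 = 1985
|qN4|² = (6−29)² + (33−31)² = 529 + 4 = 533
|qN5|² = (6−6)² + (33−5)² = 0 + 784 = 784
|qN6|² = (6−30)² + (33−39)² = 576 + 36 = 612
Sorted ascending: N1, N2, N4, … — the second-nearest is N2.

N2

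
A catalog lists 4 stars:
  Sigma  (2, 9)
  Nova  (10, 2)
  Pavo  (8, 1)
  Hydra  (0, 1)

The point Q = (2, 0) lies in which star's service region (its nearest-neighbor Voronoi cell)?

Squared Euclidean distances:
d²(Q, Sigma) = 0 + 81 = 81
d²(Q, Nova) = 64 + 4 = 68
d²(Q, Pavo) = 36 + 1 = 37
d²(Q, Hydra) = 4 + 1 = 5
Minimum is at Hydra.

Hydra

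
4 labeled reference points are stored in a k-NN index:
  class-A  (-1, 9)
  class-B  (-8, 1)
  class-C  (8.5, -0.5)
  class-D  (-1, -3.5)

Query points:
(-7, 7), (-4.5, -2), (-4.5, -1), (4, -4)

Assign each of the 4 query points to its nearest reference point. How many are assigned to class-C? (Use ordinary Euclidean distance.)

(-7, 7) — d² to each: class-A:40, class-B:37, class-C:296.5, class-D:146.25 → nearest is class-B
(-4.5, -2) — d² to each: class-A:133.25, class-B:21.25, class-C:171.25, class-D:14.5 → nearest is class-D
(-4.5, -1) — d² to each: class-A:112.25, class-B:16.25, class-C:169.25, class-D:18.5 → nearest is class-B
(4, -4) — d² to each: class-A:194, class-B:169, class-C:32.5, class-D:25.25 → nearest is class-D
0 of the 4 points have class-C as nearest.

0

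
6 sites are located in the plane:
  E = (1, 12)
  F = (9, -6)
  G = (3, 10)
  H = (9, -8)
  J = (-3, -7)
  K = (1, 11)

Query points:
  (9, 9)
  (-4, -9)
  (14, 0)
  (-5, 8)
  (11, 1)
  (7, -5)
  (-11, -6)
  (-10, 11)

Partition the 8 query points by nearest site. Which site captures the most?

(9, 9) — d² to each: E:73, F:225, G:37, H:289, J:400, K:68 → nearest is G
(-4, -9) — d² to each: E:466, F:178, G:410, H:170, J:5, K:425 → nearest is J
(14, 0) — d² to each: E:313, F:61, G:221, H:89, J:338, K:290 → nearest is F
(-5, 8) — d² to each: E:52, F:392, G:68, H:452, J:229, K:45 → nearest is K
(11, 1) — d² to each: E:221, F:53, G:145, H:85, J:260, K:200 → nearest is F
(7, -5) — d² to each: E:325, F:5, G:241, H:13, J:104, K:292 → nearest is F
(-11, -6) — d² to each: E:468, F:400, G:452, H:404, J:65, K:433 → nearest is J
(-10, 11) — d² to each: E:122, F:650, G:170, H:722, J:373, K:121 → nearest is K
Tally — F:3, G:1, J:2, K:2. F captures the most (3).

F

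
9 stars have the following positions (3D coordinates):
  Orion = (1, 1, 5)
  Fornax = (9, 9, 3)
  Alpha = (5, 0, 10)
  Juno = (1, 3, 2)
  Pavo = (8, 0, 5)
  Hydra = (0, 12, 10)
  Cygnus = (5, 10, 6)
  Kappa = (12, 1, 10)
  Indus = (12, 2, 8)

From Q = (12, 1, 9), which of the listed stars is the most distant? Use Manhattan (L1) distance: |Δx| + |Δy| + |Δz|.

Hydra

d(Q, Orion) = |12−1| + |1−1| + |9−5| = 11 + 0 + 4 = 15
d(Q, Fornax) = |12−9| + |1−9| + |9−3| = 3 + 8 + 6 = 17
d(Q, Alpha) = |12−5| + |1−0| + |9−10| = 7 + 1 + 1 = 9
d(Q, Juno) = |12−1| + |1−3| + |9−2| = 11 + 2 + 7 = 20
d(Q, Pavo) = |12−8| + |1−0| + |9−5| = 4 + 1 + 4 = 9
d(Q, Hydra) = |12−0| + |1−12| + |9−10| = 12 + 11 + 1 = 24
d(Q, Cygnus) = |12−5| + |1−10| + |9−6| = 7 + 9 + 3 = 19
d(Q, Kappa) = |12−12| + |1−1| + |9−10| = 0 + 0 + 1 = 1
d(Q, Indus) = |12−12| + |1−2| + |9−8| = 0 + 1 + 1 = 2
The largest is to Hydra.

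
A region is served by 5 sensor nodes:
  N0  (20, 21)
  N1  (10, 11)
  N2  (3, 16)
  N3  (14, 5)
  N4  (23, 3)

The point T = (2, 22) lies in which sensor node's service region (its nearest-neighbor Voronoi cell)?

N2

Since √ is increasing, it suffices to compare squared distances:
|TN0|² = (2−20)² + (22−21)² = 324 + 1 = 325
|TN1|² = (2−10)² + (22−11)² = 64 + 121 = 185
|TN2|² = (2−3)² + (22−16)² = 1 + 36 = 37
|TN3|² = (2−14)² + (22−5)² = 144 + 289 = 433
|TN4|² = (2−23)² + (22−3)² = 441 + 361 = 802
Minimum is at N2.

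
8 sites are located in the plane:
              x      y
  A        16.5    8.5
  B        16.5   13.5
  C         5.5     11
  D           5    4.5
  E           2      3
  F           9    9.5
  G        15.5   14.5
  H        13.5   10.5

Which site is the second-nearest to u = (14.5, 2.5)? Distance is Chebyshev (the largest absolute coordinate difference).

F

d(u,A) = max(2, 6) = 6
d(u,B) = max(2, 11) = 11
d(u,C) = max(9, 8.5) = 9
d(u,D) = max(9.5, 2) = 9.5
d(u,E) = max(12.5, 0.5) = 12.5
d(u,F) = max(5.5, 7) = 7
d(u,G) = max(1, 12) = 12
d(u,H) = max(1, 8) = 8
Sorted ascending: A, F, H, … — the second-nearest is F.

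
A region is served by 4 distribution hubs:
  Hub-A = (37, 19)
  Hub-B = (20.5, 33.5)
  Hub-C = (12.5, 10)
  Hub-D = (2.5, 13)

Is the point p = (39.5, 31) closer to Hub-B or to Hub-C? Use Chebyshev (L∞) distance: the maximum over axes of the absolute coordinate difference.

d(p, Hub-B) = max(19, 2.5) = 19
d(p, Hub-C) = max(27, 21) = 27
19 < 27, so Hub-B is closer.

Hub-B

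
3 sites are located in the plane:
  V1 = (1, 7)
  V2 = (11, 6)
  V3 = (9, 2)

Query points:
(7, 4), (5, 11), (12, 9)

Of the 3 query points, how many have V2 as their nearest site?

1

(7, 4) — d² to each: V1:45, V2:20, V3:8 → nearest is V3
(5, 11) — d² to each: V1:32, V2:61, V3:97 → nearest is V1
(12, 9) — d² to each: V1:125, V2:10, V3:58 → nearest is V2
1 of the 3 points has V2 as nearest.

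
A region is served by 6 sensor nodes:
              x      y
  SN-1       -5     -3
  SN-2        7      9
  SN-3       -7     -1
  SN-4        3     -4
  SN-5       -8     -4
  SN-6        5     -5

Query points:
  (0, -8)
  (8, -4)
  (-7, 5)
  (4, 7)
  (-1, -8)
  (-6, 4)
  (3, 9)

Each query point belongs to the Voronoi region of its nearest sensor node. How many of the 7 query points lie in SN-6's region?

(0, -8) — d² to each: SN-1:50, SN-2:338, SN-3:98, SN-4:25, SN-5:80, SN-6:34 → nearest is SN-4
(8, -4) — d² to each: SN-1:170, SN-2:170, SN-3:234, SN-4:25, SN-5:256, SN-6:10 → nearest is SN-6
(-7, 5) — d² to each: SN-1:68, SN-2:212, SN-3:36, SN-4:181, SN-5:82, SN-6:244 → nearest is SN-3
(4, 7) — d² to each: SN-1:181, SN-2:13, SN-3:185, SN-4:122, SN-5:265, SN-6:145 → nearest is SN-2
(-1, -8) — d² to each: SN-1:41, SN-2:353, SN-3:85, SN-4:32, SN-5:65, SN-6:45 → nearest is SN-4
(-6, 4) — d² to each: SN-1:50, SN-2:194, SN-3:26, SN-4:145, SN-5:68, SN-6:202 → nearest is SN-3
(3, 9) — d² to each: SN-1:208, SN-2:16, SN-3:200, SN-4:169, SN-5:290, SN-6:200 → nearest is SN-2
1 of the 7 points has SN-6 as nearest.

1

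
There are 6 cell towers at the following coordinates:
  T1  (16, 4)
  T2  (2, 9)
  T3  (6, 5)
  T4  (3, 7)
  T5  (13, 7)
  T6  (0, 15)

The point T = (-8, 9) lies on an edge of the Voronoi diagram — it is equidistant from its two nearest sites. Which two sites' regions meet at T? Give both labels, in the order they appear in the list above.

T2 and T6

Squared distances from T to each site:
|TT1|² = (-8−16)² + (9−4)² = 576 + 25 = 601
|TT2|² = (-8−2)² + (9−9)² = 100 + 0 = 100
|TT3|² = (-8−6)² + (9−5)² = 196 + 16 = 212
|TT4|² = (-8−3)² + (9−7)² = 121 + 4 = 125
|TT5|² = (-8−13)² + (9−7)² = 441 + 4 = 445
|TT6|² = (-8−0)² + (9−15)² = 64 + 36 = 100
T is equidistant from T2 and T6 (both at squared distance 100), and every other site is strictly farther — so T lies on the T2–T6 Voronoi edge.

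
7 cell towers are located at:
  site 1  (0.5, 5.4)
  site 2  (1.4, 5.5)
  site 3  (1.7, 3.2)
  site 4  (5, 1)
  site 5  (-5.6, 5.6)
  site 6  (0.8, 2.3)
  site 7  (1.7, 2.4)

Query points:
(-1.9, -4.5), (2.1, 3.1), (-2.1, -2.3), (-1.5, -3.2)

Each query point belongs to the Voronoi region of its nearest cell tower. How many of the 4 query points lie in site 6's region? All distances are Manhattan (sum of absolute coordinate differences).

(-1.9, -4.5) — d to each: site 1:12.3, site 2:13.3, site 3:11.3, site 4:12.4, site 5:13.8, site 6:9.5, site 7:10.5 → nearest is site 6
(2.1, 3.1) — d to each: site 1:3.9, site 2:3.1, site 3:0.5, site 4:5, site 5:10.2, site 6:2.1, site 7:1.1 → nearest is site 3
(-2.1, -2.3) — d to each: site 1:10.3, site 2:11.3, site 3:9.3, site 4:10.4, site 5:11.4, site 6:7.5, site 7:8.5 → nearest is site 6
(-1.5, -3.2) — d to each: site 1:10.6, site 2:11.6, site 3:9.6, site 4:10.7, site 5:12.9, site 6:7.8, site 7:8.8 → nearest is site 6
3 of the 4 points have site 6 as nearest.

3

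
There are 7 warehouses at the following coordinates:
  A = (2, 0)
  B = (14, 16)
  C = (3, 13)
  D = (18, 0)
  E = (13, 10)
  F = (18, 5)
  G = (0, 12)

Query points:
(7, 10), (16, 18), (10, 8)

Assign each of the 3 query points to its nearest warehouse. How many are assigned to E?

(7, 10) — d² to each: A:125, B:85, C:25, D:221, E:36, F:146, G:53 → nearest is C
(16, 18) — d² to each: A:520, B:8, C:194, D:328, E:73, F:173, G:292 → nearest is B
(10, 8) — d² to each: A:128, B:80, C:74, D:128, E:13, F:73, G:116 → nearest is E
1 of the 3 points has E as nearest.

1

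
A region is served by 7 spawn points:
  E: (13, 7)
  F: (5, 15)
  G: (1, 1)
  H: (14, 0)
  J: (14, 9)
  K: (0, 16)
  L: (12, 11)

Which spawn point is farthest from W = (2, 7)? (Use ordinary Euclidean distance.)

Compare squared distances (the ordering matches that of the actual distances):
|WE|² = 121 + 0 = 121
|WF|² = 9 + 64 = 73
|WG|² = 1 + 36 = 37
|WH|² = 144 + 49 = 193
|WJ|² = 144 + 4 = 148
|WK|² = 4 + 81 = 85
|WL|² = 100 + 16 = 116
The largest is to H.

H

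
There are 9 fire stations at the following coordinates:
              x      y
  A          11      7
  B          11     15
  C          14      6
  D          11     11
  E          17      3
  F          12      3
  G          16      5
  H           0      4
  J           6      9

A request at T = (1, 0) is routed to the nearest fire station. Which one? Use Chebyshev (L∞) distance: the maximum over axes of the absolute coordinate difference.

H

d(T,A) = max(10, 7) = 10
d(T,B) = max(10, 15) = 15
d(T,C) = max(13, 6) = 13
d(T,D) = max(10, 11) = 11
d(T,E) = max(16, 3) = 16
d(T,F) = max(11, 3) = 11
d(T,G) = max(15, 5) = 15
d(T,H) = max(1, 4) = 4
d(T,J) = max(5, 9) = 9
The smallest is to H, so T lies in the Voronoi region of H.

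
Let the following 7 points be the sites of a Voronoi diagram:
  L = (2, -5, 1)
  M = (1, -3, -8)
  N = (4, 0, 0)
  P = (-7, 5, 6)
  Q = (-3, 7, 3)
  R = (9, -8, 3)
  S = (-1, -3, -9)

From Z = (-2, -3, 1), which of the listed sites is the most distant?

Compare squared distances (the ordering matches that of the actual distances):
|ZL|² = (-2−2)² + (-3−(-5))² + (1−1)² = 16 + 4 + 0 = 20
|ZM|² = (-2−1)² + (-3−(-3))² + (1−(-8))² = 9 + 0 + 81 = 90
|ZN|² = (-2−4)² + (-3−0)² + (1−0)² = 36 + 9 + 1 = 46
|ZP|² = (-2−(-7))² + (-3−5)² + (1−6)² = 25 + 64 + 25 = 114
|ZQ|² = (-2−(-3))² + (-3−7)² + (1−3)² = 1 + 100 + 4 = 105
|ZR|² = (-2−9)² + (-3−(-8))² + (1−3)² = 121 + 25 + 4 = 150
|ZS|² = (-2−(-1))² + (-3−(-3))² + (1−(-9))² = 1 + 0 + 100 = 101
The largest is to R.

R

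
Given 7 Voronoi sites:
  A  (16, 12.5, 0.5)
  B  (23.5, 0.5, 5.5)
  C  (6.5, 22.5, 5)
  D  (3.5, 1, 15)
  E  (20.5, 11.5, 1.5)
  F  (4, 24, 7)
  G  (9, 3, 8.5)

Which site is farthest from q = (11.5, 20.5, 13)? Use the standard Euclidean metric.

Compare squared distances (the ordering matches that of the actual distances):
|qA|² = 20.25 + 64 + 156.25 = 240.5
|qB|² = 144 + 400 + 56.25 = 600.25
|qC|² = 25 + 4 + 64 = 93
|qD|² = 64 + 380.25 + 4 = 448.25
|qE|² = 81 + 81 + 132.25 = 294.25
|qF|² = 56.25 + 12.25 + 36 = 104.5
|qG|² = 6.25 + 306.25 + 20.25 = 332.75
The largest is to B.

B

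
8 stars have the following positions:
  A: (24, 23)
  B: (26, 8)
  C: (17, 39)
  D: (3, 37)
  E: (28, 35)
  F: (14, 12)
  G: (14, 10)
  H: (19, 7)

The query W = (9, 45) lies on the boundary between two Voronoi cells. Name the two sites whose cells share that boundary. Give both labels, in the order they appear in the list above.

C and D

Squared distances from W to each site:
|WA|² = (9−24)² + (45−23)² = 225 + 484 = 709
|WB|² = (9−26)² + (45−8)² = 289 + 1369 = 1658
|WC|² = (9−17)² + (45−39)² = 64 + 36 = 100
|WD|² = (9−3)² + (45−37)² = 36 + 64 = 100
|WE|² = (9−28)² + (45−35)² = 361 + 100 = 461
|WF|² = (9−14)² + (45−12)² = 25 + 1089 = 1114
|WG|² = (9−14)² + (45−10)² = 25 + 1225 = 1250
|WH|² = (9−19)² + (45−7)² = 100 + 1444 = 1544
W is equidistant from C and D (both at squared distance 100), and every other site is strictly farther — so W lies on the C–D Voronoi edge.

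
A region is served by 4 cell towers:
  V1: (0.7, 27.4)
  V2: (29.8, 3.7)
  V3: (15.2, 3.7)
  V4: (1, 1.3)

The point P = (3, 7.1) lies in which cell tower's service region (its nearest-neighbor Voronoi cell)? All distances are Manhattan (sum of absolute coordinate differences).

V4

d(P,V1) = |3−0.7| + |7.1−27.4| = 2.3 + 20.3 = 22.6
d(P,V2) = |3−29.8| + |7.1−3.7| = 26.8 + 3.4 = 30.2
d(P,V3) = |3−15.2| + |7.1−3.7| = 12.2 + 3.4 = 15.6
d(P,V4) = |3−1| + |7.1−1.3| = 2 + 5.8 = 7.8
Minimum is at V4.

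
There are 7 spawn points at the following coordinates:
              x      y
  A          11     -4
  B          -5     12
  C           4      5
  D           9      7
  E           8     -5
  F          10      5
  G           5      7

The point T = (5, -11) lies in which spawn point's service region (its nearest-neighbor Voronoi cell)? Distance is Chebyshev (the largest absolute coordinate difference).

E

d(T,A) = max(6, 7) = 7
d(T,B) = max(10, 23) = 23
d(T,C) = max(1, 16) = 16
d(T,D) = max(4, 18) = 18
d(T,E) = max(3, 6) = 6
d(T,F) = max(5, 16) = 16
d(T,G) = max(0, 18) = 18
The smallest is to E, so T lies in the Voronoi region of E.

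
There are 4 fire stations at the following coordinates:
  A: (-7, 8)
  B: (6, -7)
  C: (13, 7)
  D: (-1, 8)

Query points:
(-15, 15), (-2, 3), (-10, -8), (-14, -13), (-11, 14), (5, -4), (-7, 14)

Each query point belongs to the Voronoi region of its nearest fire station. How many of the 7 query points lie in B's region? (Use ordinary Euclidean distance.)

(-15, 15) — d² to each: A:113, B:925, C:848, D:245 → nearest is A
(-2, 3) — d² to each: A:50, B:164, C:241, D:26 → nearest is D
(-10, -8) — d² to each: A:265, B:257, C:754, D:337 → nearest is B
(-14, -13) — d² to each: A:490, B:436, C:1129, D:610 → nearest is B
(-11, 14) — d² to each: A:52, B:730, C:625, D:136 → nearest is A
(5, -4) — d² to each: A:288, B:10, C:185, D:180 → nearest is B
(-7, 14) — d² to each: A:36, B:610, C:449, D:72 → nearest is A
3 of the 7 points have B as nearest.

3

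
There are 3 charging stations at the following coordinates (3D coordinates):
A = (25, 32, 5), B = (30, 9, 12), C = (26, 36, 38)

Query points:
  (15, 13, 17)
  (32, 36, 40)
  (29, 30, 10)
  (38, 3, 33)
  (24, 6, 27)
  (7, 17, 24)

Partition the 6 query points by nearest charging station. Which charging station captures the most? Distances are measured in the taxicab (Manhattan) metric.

B

(15, 13, 17) — d to each: A:41, B:24, C:55 → nearest is B
(32, 36, 40) — d to each: A:46, B:57, C:8 → nearest is C
(29, 30, 10) — d to each: A:11, B:24, C:37 → nearest is A
(38, 3, 33) — d to each: A:70, B:35, C:50 → nearest is B
(24, 6, 27) — d to each: A:49, B:24, C:43 → nearest is B
(7, 17, 24) — d to each: A:52, B:43, C:52 → nearest is B
Tally — A:1, B:4, C:1. B captures the most (4).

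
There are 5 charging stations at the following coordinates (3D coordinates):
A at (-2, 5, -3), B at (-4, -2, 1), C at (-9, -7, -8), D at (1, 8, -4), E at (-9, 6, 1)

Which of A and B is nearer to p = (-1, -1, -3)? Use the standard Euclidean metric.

Compare squared distances:
|pA|² = (-1−(-2))² + (-1−5)² + (-3−(-3))² = 1 + 36 + 0 = 37
|pB|² = (-1−(-4))² + (-1−(-2))² + (-3−1)² = 9 + 1 + 16 = 26
37 > 26, so B is closer.

B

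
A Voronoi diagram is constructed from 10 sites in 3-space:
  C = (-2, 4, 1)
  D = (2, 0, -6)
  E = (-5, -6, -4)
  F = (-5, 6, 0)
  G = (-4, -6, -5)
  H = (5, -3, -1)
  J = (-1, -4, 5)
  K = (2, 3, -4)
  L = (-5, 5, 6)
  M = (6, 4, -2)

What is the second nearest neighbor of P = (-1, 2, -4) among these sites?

D

Since √ is increasing, it suffices to compare squared distances:
|PC|² = (-1−(-2))² + (2−4)² + (-4−1)² = 1 + 4 + 25 = 30
|PD|² = (-1−2)² + (2−0)² + (-4−(-6))² = 9 + 4 + 4 = 17
|PE|² = (-1−(-5))² + (2−(-6))² + (-4−(-4))² = 16 + 64 + 0 = 80
|PF|² = (-1−(-5))² + (2−6)² + (-4−0)² = 16 + 16 + 16 = 48
|PG|² = (-1−(-4))² + (2−(-6))² + (-4−(-5))² = 9 + 64 + 1 = 74
|PH|² = (-1−5)² + (2−(-3))² + (-4−(-1))² = 36 + 25 + 9 = 70
|PJ|² = (-1−(-1))² + (2−(-4))² + (-4−5)² = 0 + 36 + 81 = 117
|PK|² = (-1−2)² + (2−3)² + (-4−(-4))² = 9 + 1 + 0 = 10
|PL|² = (-1−(-5))² + (2−5)² + (-4−6)² = 16 + 9 + 100 = 125
|PM|² = (-1−6)² + (2−4)² + (-4−(-2))² = 49 + 4 + 4 = 57
Sorted ascending: K, D, C, … — the second-nearest is D.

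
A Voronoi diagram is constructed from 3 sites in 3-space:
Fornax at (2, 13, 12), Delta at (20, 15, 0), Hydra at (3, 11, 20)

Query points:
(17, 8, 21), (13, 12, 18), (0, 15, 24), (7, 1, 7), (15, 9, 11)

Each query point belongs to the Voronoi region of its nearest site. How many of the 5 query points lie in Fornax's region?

(17, 8, 21) — d² to each: Fornax:331, Delta:499, Hydra:206 → nearest is Hydra
(13, 12, 18) — d² to each: Fornax:158, Delta:382, Hydra:105 → nearest is Hydra
(0, 15, 24) — d² to each: Fornax:152, Delta:976, Hydra:41 → nearest is Hydra
(7, 1, 7) — d² to each: Fornax:194, Delta:414, Hydra:285 → nearest is Fornax
(15, 9, 11) — d² to each: Fornax:186, Delta:182, Hydra:229 → nearest is Delta
1 of the 5 points has Fornax as nearest.

1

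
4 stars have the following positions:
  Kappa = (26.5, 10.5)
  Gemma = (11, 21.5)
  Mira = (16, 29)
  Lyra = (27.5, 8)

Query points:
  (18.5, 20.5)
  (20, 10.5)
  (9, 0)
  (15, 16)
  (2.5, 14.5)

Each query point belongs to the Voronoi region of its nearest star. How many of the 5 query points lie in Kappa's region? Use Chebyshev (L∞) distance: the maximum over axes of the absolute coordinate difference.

2

(18.5, 20.5) — d to each: Kappa:10, Gemma:7.5, Mira:8.5, Lyra:12.5 → nearest is Gemma
(20, 10.5) — d to each: Kappa:6.5, Gemma:11, Mira:18.5, Lyra:7.5 → nearest is Kappa
(9, 0) — d to each: Kappa:17.5, Gemma:21.5, Mira:29, Lyra:18.5 → nearest is Kappa
(15, 16) — d to each: Kappa:11.5, Gemma:5.5, Mira:13, Lyra:12.5 → nearest is Gemma
(2.5, 14.5) — d to each: Kappa:24, Gemma:8.5, Mira:14.5, Lyra:25 → nearest is Gemma
2 of the 5 points have Kappa as nearest.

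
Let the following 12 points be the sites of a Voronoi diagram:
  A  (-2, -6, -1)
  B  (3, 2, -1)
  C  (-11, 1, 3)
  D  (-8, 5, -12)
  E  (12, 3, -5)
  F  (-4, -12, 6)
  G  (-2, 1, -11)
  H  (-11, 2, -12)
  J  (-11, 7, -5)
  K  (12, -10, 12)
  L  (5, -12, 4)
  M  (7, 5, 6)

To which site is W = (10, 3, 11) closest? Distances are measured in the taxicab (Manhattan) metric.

d(W,A) = 12 + 9 + 12 = 33
d(W,B) = 7 + 1 + 12 = 20
d(W,C) = 21 + 2 + 8 = 31
d(W,D) = 18 + 2 + 23 = 43
d(W,E) = 2 + 0 + 16 = 18
d(W,F) = 14 + 15 + 5 = 34
d(W,G) = 12 + 2 + 22 = 36
d(W,H) = 21 + 1 + 23 = 45
d(W,J) = 21 + 4 + 16 = 41
d(W,K) = 2 + 13 + 1 = 16
d(W,L) = 5 + 15 + 7 = 27
d(W,M) = 3 + 2 + 5 = 10
Minimum is at M.

M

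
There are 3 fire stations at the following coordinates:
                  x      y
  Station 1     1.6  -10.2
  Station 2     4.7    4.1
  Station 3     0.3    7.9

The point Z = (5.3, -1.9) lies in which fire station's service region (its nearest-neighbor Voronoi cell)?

Station 2

Compare squared distances (the ordering matches that of the actual distances):
d²(Z, Station 1) = 13.69 + 68.89 = 82.58
d²(Z, Station 2) = 0.36 + 36 = 36.36
d²(Z, Station 3) = 25 + 96.04 = 121.04
Station 2 is nearest.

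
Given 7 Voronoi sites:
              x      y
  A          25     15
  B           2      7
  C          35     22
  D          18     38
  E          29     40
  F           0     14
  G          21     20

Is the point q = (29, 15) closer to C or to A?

Compare squared distances:
|qC|² = (29−35)² + (15−22)² = 36 + 49 = 85
|qA|² = (29−25)² + (15−15)² = 16 + 0 = 16
85 > 16, so A is closer.

A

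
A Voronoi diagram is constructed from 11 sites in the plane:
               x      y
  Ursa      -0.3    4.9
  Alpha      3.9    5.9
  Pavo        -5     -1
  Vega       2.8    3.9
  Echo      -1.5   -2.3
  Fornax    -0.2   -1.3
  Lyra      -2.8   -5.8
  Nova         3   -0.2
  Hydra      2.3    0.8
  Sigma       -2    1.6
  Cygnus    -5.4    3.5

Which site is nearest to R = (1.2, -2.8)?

Squared Euclidean distances:
d²(R, Ursa) = 2.25 + 59.29 = 61.54
d²(R, Alpha) = 7.29 + 75.69 = 82.98
d²(R, Pavo) = 38.44 + 3.24 = 41.68
d²(R, Vega) = 2.56 + 44.89 = 47.45
d²(R, Echo) = 7.29 + 0.25 = 7.54
d²(R, Fornax) = 1.96 + 2.25 = 4.21
d²(R, Lyra) = 16 + 9 = 25
d²(R, Nova) = 3.24 + 6.76 = 10
d²(R, Hydra) = 1.21 + 12.96 = 14.17
d²(R, Sigma) = 10.24 + 19.36 = 29.6
d²(R, Cygnus) = 43.56 + 39.69 = 83.25
Fornax is nearest.

Fornax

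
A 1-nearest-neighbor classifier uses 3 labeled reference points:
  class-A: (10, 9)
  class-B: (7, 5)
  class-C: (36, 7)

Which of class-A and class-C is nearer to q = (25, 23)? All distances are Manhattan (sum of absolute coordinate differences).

d(q, class-A) = |25−10| + |23−9| = 15 + 14 = 29
d(q, class-C) = |25−36| + |23−7| = 11 + 16 = 27
29 > 27, so class-C is closer.

class-C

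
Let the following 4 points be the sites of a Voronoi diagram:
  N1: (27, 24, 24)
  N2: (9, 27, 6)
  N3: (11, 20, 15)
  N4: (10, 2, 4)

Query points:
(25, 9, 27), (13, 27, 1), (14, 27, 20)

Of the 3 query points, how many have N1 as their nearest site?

1

(25, 9, 27) — d² to each: N1:238, N2:1021, N3:461, N4:803 → nearest is N1
(13, 27, 1) — d² to each: N1:734, N2:41, N3:249, N4:643 → nearest is N2
(14, 27, 20) — d² to each: N1:194, N2:221, N3:83, N4:897 → nearest is N3
1 of the 3 points has N1 as nearest.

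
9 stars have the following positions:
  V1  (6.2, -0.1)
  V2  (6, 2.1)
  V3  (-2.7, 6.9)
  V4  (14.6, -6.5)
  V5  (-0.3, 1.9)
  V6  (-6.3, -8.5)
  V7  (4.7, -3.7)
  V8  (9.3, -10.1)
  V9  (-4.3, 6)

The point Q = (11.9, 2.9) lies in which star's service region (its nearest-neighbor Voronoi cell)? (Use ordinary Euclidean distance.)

V2

Squared Euclidean distances:
|QV1|² = (11.9−6.2)² + (2.9−(-0.1))² = 32.49 + 9 = 41.49
|QV2|² = (11.9−6)² + (2.9−2.1)² = 34.81 + 0.64 = 35.45
|QV3|² = (11.9−(-2.7))² + (2.9−6.9)² = 213.16 + 16 = 229.16
|QV4|² = (11.9−14.6)² + (2.9−(-6.5))² = 7.29 + 88.36 = 95.65
|QV5|² = (11.9−(-0.3))² + (2.9−1.9)² = 148.84 + 1 = 149.84
|QV6|² = (11.9−(-6.3))² + (2.9−(-8.5))² = 331.24 + 129.96 = 461.2
|QV7|² = (11.9−4.7)² + (2.9−(-3.7))² = 51.84 + 43.56 = 95.4
|QV8|² = (11.9−9.3)² + (2.9−(-10.1))² = 6.76 + 169 = 175.76
|QV9|² = (11.9−(-4.3))² + (2.9−6)² = 262.44 + 9.61 = 272.05
Minimum is at V2.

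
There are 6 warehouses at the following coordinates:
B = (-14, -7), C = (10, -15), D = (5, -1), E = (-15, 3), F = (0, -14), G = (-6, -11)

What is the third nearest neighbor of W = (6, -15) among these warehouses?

Since √ is increasing, it suffices to compare squared distances:
|WB|² = 400 + 64 = 464
|WC|² = 16 + 0 = 16
|WD|² = 1 + 196 = 197
|WE|² = 441 + 324 = 765
|WF|² = 36 + 1 = 37
|WG|² = 144 + 16 = 160
Sorted ascending: C, F, G, D, … — the third-nearest is G.

G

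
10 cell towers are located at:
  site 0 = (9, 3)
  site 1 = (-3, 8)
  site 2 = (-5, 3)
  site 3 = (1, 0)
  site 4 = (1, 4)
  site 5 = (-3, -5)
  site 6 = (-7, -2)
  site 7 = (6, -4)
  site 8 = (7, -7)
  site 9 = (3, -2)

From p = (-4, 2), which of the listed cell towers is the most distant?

site 8

Compare squared distances (the ordering matches that of the actual distances):
d²(p, site 0) = (-4−9)² + (2−3)² = 169 + 1 = 170
d²(p, site 1) = (-4−(-3))² + (2−8)² = 1 + 36 = 37
d²(p, site 2) = (-4−(-5))² + (2−3)² = 1 + 1 = 2
d²(p, site 3) = (-4−1)² + (2−0)² = 25 + 4 = 29
d²(p, site 4) = (-4−1)² + (2−4)² = 25 + 4 = 29
d²(p, site 5) = (-4−(-3))² + (2−(-5))² = 1 + 49 = 50
d²(p, site 6) = (-4−(-7))² + (2−(-2))² = 9 + 16 = 25
d²(p, site 7) = (-4−6)² + (2−(-4))² = 100 + 36 = 136
d²(p, site 8) = (-4−7)² + (2−(-7))² = 121 + 81 = 202
d²(p, site 9) = (-4−3)² + (2−(-2))² = 49 + 16 = 65
The largest is to site 8.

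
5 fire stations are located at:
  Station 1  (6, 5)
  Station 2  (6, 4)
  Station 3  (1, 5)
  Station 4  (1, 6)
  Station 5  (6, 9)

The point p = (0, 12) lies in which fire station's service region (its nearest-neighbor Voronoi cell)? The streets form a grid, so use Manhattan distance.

d(p, Station 1) = |0−6| + |12−5| = 6 + 7 = 13
d(p, Station 2) = |0−6| + |12−4| = 6 + 8 = 14
d(p, Station 3) = |0−1| + |12−5| = 1 + 7 = 8
d(p, Station 4) = |0−1| + |12−6| = 1 + 6 = 7
d(p, Station 5) = |0−6| + |12−9| = 6 + 3 = 9
The smallest is to Station 4, so p lies in the Voronoi region of Station 4.

Station 4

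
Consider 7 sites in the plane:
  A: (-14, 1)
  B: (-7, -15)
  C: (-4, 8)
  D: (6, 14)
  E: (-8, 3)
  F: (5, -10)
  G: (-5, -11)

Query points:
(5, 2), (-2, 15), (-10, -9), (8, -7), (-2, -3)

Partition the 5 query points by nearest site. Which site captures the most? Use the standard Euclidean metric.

(5, 2) — d² to each: A:362, B:433, C:117, D:145, E:170, F:144, G:269 → nearest is C
(-2, 15) — d² to each: A:340, B:925, C:53, D:65, E:180, F:674, G:685 → nearest is C
(-10, -9) — d² to each: A:116, B:45, C:325, D:785, E:148, F:226, G:29 → nearest is G
(8, -7) — d² to each: A:548, B:289, C:369, D:445, E:356, F:18, G:185 → nearest is F
(-2, -3) — d² to each: A:160, B:169, C:125, D:353, E:72, F:98, G:73 → nearest is E
Tally — C:2, E:1, F:1, G:1. C captures the most (2).

C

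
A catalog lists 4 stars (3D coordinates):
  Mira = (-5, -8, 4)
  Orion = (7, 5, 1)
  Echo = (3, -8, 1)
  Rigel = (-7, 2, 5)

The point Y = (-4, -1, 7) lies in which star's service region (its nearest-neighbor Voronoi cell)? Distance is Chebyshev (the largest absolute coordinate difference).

d(Y, Mira) = max(1, 7, 3) = 7
d(Y, Orion) = max(11, 6, 6) = 11
d(Y, Echo) = max(7, 7, 6) = 7
d(Y, Rigel) = max(3, 3, 2) = 3
Minimum is at Rigel.

Rigel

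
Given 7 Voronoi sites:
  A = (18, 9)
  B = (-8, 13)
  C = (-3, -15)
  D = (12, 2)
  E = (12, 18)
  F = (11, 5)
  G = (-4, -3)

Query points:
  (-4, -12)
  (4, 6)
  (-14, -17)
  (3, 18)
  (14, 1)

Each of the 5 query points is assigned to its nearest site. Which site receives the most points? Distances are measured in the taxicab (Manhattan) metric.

C

(-4, -12) — d to each: A:43, B:29, C:4, D:30, E:46, F:32, G:9 → nearest is C
(4, 6) — d to each: A:17, B:19, C:28, D:12, E:20, F:8, G:17 → nearest is F
(-14, -17) — d to each: A:58, B:36, C:13, D:45, E:61, F:47, G:24 → nearest is C
(3, 18) — d to each: A:24, B:16, C:39, D:25, E:9, F:21, G:28 → nearest is E
(14, 1) — d to each: A:12, B:34, C:33, D:3, E:19, F:7, G:22 → nearest is D
Tally — C:2, D:1, E:1, F:1. C captures the most (2).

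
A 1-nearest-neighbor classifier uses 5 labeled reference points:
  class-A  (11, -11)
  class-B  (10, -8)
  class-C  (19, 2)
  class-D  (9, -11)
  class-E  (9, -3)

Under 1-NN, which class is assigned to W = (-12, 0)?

class-E

Squared Euclidean distances:
d²(W, class-A) = (-12−11)² + (0−(-11))² = 529 + 121 = 650
d²(W, class-B) = (-12−10)² + (0−(-8))² = 484 + 64 = 548
d²(W, class-C) = (-12−19)² + (0−2)² = 961 + 4 = 965
d²(W, class-D) = (-12−9)² + (0−(-11))² = 441 + 121 = 562
d²(W, class-E) = (-12−9)² + (0−(-3))² = 441 + 9 = 450
class-E is nearest.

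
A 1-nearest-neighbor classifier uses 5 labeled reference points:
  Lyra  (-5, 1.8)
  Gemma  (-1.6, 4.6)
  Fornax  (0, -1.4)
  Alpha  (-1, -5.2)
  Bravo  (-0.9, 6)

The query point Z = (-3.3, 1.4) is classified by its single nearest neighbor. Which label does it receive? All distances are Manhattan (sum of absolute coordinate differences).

d(Z, Lyra) = |-3.3−(-5)| + |1.4−1.8| = 1.7 + 0.4 = 2.1
d(Z, Gemma) = |-3.3−(-1.6)| + |1.4−4.6| = 1.7 + 3.2 = 4.9
d(Z, Fornax) = |-3.3−0| + |1.4−(-1.4)| = 3.3 + 2.8 = 6.1
d(Z, Alpha) = |-3.3−(-1)| + |1.4−(-5.2)| = 2.3 + 6.6 = 8.9
d(Z, Bravo) = |-3.3−(-0.9)| + |1.4−6| = 2.4 + 4.6 = 7
Lyra is nearest.

Lyra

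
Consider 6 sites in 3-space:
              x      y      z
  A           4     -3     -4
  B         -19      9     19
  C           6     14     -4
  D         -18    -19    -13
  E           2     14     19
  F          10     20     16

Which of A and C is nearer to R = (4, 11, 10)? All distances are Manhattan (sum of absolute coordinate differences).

d(R,A) = |4−4| + |11−(-3)| + |10−(-4)| = 0 + 14 + 14 = 28
d(R,C) = |4−6| + |11−14| + |10−(-4)| = 2 + 3 + 14 = 19
28 > 19, so C is closer.

C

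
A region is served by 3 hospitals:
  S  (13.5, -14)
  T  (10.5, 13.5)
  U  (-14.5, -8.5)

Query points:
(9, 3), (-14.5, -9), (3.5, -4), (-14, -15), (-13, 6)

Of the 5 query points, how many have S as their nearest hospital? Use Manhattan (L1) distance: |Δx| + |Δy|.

1

(9, 3) — d to each: S:21.5, T:12, U:35 → nearest is T
(-14.5, -9) — d to each: S:33, T:47.5, U:0.5 → nearest is U
(3.5, -4) — d to each: S:20, T:24.5, U:22.5 → nearest is S
(-14, -15) — d to each: S:28.5, T:53, U:7 → nearest is U
(-13, 6) — d to each: S:46.5, T:31, U:16 → nearest is U
1 of the 5 points has S as nearest.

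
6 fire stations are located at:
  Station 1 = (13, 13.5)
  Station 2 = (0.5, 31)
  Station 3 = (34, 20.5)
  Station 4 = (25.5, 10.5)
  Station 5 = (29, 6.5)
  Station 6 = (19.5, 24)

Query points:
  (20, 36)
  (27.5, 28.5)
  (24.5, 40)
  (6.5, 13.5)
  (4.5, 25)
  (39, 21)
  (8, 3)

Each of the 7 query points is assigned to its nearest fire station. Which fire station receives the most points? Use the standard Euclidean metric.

(20, 36) — d² to each: Station 1:555.25, Station 2:405.25, Station 3:436.25, Station 4:680.5, Station 5:951.25, Station 6:144.25 → nearest is Station 6
(27.5, 28.5) — d² to each: Station 1:435.25, Station 2:735.25, Station 3:106.25, Station 4:328, Station 5:486.25, Station 6:84.25 → nearest is Station 6
(24.5, 40) — d² to each: Station 1:834.5, Station 2:657, Station 3:470.5, Station 4:871.25, Station 5:1142.5, Station 6:281 → nearest is Station 6
(6.5, 13.5) — d² to each: Station 1:42.25, Station 2:342.25, Station 3:805.25, Station 4:370, Station 5:555.25, Station 6:279.25 → nearest is Station 1
(4.5, 25) — d² to each: Station 1:204.5, Station 2:52, Station 3:890.5, Station 4:651.25, Station 5:942.5, Station 6:226 → nearest is Station 2
(39, 21) — d² to each: Station 1:732.25, Station 2:1582.25, Station 3:25.25, Station 4:292.5, Station 5:310.25, Station 6:389.25 → nearest is Station 3
(8, 3) — d² to each: Station 1:135.25, Station 2:840.25, Station 3:982.25, Station 4:362.5, Station 5:453.25, Station 6:573.25 → nearest is Station 1
Tally — Station 1:2, Station 2:1, Station 3:1, Station 6:3. Station 6 captures the most (3).

Station 6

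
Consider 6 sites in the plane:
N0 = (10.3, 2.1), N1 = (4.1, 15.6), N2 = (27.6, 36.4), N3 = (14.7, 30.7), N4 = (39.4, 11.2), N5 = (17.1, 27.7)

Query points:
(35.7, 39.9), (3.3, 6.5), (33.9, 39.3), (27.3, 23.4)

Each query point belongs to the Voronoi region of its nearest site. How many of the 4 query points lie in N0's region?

(35.7, 39.9) — d² to each: N0:2074, N1:1589.05, N2:77.86, N3:525.64, N4:837.38, N5:494.8 → nearest is N2
(3.3, 6.5) — d² to each: N0:68.36, N1:83.45, N2:1484.5, N3:715.6, N4:1325.3, N5:639.88 → nearest is N0
(33.9, 39.3) — d² to each: N0:1940.8, N1:1449.73, N2:48.1, N3:442.6, N4:819.86, N5:416.8 → nearest is N2
(27.3, 23.4) — d² to each: N0:742.69, N1:599.08, N2:169.09, N3:212.05, N4:295.25, N5:122.53 → nearest is N5
1 of the 4 points has N0 as nearest.

1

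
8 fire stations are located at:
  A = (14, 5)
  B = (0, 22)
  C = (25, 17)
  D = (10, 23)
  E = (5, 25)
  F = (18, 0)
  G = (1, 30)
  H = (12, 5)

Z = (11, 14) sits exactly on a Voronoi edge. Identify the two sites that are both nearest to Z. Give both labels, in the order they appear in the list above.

Squared distances from Z to each site:
|ZA|² = (11−14)² + (14−5)² = 9 + 81 = 90
|ZB|² = (11−0)² + (14−22)² = 121 + 64 = 185
|ZC|² = (11−25)² + (14−17)² = 196 + 9 = 205
|ZD|² = (11−10)² + (14−23)² = 1 + 81 = 82
|ZE|² = (11−5)² + (14−25)² = 36 + 121 = 157
|ZF|² = (11−18)² + (14−0)² = 49 + 196 = 245
|ZG|² = (11−1)² + (14−30)² = 100 + 256 = 356
|ZH|² = (11−12)² + (14−5)² = 1 + 81 = 82
Z is equidistant from D and H (both at squared distance 82), and every other site is strictly farther — so Z lies on the D–H Voronoi edge.

D and H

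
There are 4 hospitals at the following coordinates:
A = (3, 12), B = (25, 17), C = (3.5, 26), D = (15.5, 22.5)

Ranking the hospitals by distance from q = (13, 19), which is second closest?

C

Since √ is increasing, it suffices to compare squared distances:
|qA|² = (13−3)² + (19−12)² = 100 + 49 = 149
|qB|² = (13−25)² + (19−17)² = 144 + 4 = 148
|qC|² = (13−3.5)² + (19−26)² = 90.25 + 49 = 139.25
|qD|² = (13−15.5)² + (19−22.5)² = 6.25 + 12.25 = 18.5
Sorted ascending: D, C, B, … — the second-nearest is C.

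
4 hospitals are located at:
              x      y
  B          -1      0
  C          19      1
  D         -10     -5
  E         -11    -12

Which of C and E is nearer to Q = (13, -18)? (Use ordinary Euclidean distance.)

C

Compare squared distances:
|QC|² = (13−19)² + (-18−1)² = 36 + 361 = 397
|QE|² = (13−(-11))² + (-18−(-12))² = 576 + 36 = 612
397 < 612, so C is closer.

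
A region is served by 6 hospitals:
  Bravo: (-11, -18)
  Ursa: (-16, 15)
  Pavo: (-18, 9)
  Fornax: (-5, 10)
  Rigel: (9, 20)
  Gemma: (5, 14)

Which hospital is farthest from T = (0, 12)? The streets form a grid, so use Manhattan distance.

Bravo

d(T, Bravo) = |0−(-11)| + |12−(-18)| = 11 + 30 = 41
d(T, Ursa) = |0−(-16)| + |12−15| = 16 + 3 = 19
d(T, Pavo) = |0−(-18)| + |12−9| = 18 + 3 = 21
d(T, Fornax) = |0−(-5)| + |12−10| = 5 + 2 = 7
d(T, Rigel) = |0−9| + |12−20| = 9 + 8 = 17
d(T, Gemma) = |0−5| + |12−14| = 5 + 2 = 7
The largest is to Bravo.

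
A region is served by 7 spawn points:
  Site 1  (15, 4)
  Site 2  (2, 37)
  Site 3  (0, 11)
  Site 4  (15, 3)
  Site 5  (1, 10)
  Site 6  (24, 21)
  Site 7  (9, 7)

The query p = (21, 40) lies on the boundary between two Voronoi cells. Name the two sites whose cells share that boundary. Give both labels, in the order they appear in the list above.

Squared distances from p to each site:
d²(p, Site 1) = (21−15)² + (40−4)² = 36 + 1296 = 1332
d²(p, Site 2) = (21−2)² + (40−37)² = 361 + 9 = 370
d²(p, Site 3) = (21−0)² + (40−11)² = 441 + 841 = 1282
d²(p, Site 4) = (21−15)² + (40−3)² = 36 + 1369 = 1405
d²(p, Site 5) = (21−1)² + (40−10)² = 400 + 900 = 1300
d²(p, Site 6) = (21−24)² + (40−21)² = 9 + 361 = 370
d²(p, Site 7) = (21−9)² + (40−7)² = 144 + 1089 = 1233
p is equidistant from Site 2 and Site 6 (both at squared distance 370), and every other site is strictly farther — so p lies on the Site 2–Site 6 Voronoi edge.

Site 2 and Site 6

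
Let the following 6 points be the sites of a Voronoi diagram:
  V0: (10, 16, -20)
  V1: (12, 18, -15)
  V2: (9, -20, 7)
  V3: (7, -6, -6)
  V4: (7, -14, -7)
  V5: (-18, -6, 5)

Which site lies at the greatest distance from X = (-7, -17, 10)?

V0

Squared Euclidean distances:
|XV0|² = 289 + 1089 + 900 = 2278
|XV1|² = 361 + 1225 + 625 = 2211
|XV2|² = 256 + 9 + 9 = 274
|XV3|² = 196 + 121 + 256 = 573
|XV4|² = 196 + 9 + 289 = 494
|XV5|² = 121 + 121 + 25 = 267
The largest is to V0.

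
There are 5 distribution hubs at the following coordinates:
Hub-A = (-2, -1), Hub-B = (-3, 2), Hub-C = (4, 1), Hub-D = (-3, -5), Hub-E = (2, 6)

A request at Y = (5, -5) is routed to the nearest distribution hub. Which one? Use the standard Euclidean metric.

Hub-C

Compare squared distances (the ordering matches that of the actual distances):
d²(Y, Hub-A) = (5−(-2))² + (-5−(-1))² = 49 + 16 = 65
d²(Y, Hub-B) = (5−(-3))² + (-5−2)² = 64 + 49 = 113
d²(Y, Hub-C) = (5−4)² + (-5−1)² = 1 + 36 = 37
d²(Y, Hub-D) = (5−(-3))² + (-5−(-5))² = 64 + 0 = 64
d²(Y, Hub-E) = (5−2)² + (-5−6)² = 9 + 121 = 130
Minimum is at Hub-C.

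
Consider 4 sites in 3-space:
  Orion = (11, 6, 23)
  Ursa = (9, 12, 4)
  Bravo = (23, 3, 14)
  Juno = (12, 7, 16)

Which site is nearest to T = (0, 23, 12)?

Squared Euclidean distances:
d²(T, Orion) = (0−11)² + (23−6)² + (12−23)² = 121 + 289 + 121 = 531
d²(T, Ursa) = (0−9)² + (23−12)² + (12−4)² = 81 + 121 + 64 = 266
d²(T, Bravo) = (0−23)² + (23−3)² + (12−14)² = 529 + 400 + 4 = 933
d²(T, Juno) = (0−12)² + (23−7)² + (12−16)² = 144 + 256 + 16 = 416
Minimum is at Ursa.

Ursa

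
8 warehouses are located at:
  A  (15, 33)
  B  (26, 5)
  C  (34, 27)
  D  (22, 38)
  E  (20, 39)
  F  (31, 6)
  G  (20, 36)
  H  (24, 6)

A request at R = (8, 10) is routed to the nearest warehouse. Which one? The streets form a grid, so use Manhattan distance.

d(R,A) = |8−15| + |10−33| = 7 + 23 = 30
d(R,B) = |8−26| + |10−5| = 18 + 5 = 23
d(R,C) = |8−34| + |10−27| = 26 + 17 = 43
d(R,D) = |8−22| + |10−38| = 14 + 28 = 42
d(R,E) = |8−20| + |10−39| = 12 + 29 = 41
d(R,F) = |8−31| + |10−6| = 23 + 4 = 27
d(R,G) = |8−20| + |10−36| = 12 + 26 = 38
d(R,H) = |8−24| + |10−6| = 16 + 4 = 20
The smallest is to H, so R lies in the Voronoi region of H.

H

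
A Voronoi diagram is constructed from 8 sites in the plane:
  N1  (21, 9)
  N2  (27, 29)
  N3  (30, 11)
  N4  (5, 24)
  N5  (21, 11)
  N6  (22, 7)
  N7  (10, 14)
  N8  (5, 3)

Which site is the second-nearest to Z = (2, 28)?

N7

Since √ is increasing, it suffices to compare squared distances:
|ZN1|² = (2−21)² + (28−9)² = 361 + 361 = 722
|ZN2|² = (2−27)² + (28−29)² = 625 + 1 = 626
|ZN3|² = (2−30)² + (28−11)² = 784 + 289 = 1073
|ZN4|² = (2−5)² + (28−24)² = 9 + 16 = 25
|ZN5|² = (2−21)² + (28−11)² = 361 + 289 = 650
|ZN6|² = (2−22)² + (28−7)² = 400 + 441 = 841
|ZN7|² = (2−10)² + (28−14)² = 64 + 196 = 260
|ZN8|² = (2−5)² + (28−3)² = 9 + 625 = 634
Sorted ascending: N4, N7, N2, … — the second-nearest is N7.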